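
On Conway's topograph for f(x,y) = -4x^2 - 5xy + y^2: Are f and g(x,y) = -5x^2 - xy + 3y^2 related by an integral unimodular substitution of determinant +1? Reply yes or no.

D₁ = 41, D₂ = 61
discriminants differ ⇒ not SL₂(ℤ)-equivalent

no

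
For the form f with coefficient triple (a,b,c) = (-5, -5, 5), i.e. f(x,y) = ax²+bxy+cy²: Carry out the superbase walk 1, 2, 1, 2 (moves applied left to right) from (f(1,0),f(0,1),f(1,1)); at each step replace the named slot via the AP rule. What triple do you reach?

start (-5,5,-5) = (f(1,0),f(0,1),f(1,1))
replace slot 1: 2·(5+(-5)) − (-5) = 5 → (5,5,-5)
replace slot 2: 2·(5+(-5)) − 5 = -5 → (5,-5,-5)
replace slot 1: 2·((-5)+(-5)) − 5 = -25 → (-25,-5,-5)
replace slot 2: 2·((-25)+(-5)) − (-5) = -55 → (-25,-55,-5)

-25,-55,-5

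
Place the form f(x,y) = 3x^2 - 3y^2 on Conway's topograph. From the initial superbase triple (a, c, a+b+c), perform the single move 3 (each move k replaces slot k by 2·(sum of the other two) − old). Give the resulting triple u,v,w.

start (3,-3,0) = (f(1,0),f(0,1),f(1,1))
replace slot 3: 2·(3+(-3)) − 0 = 0 → (3,-3,0)

3,-3,0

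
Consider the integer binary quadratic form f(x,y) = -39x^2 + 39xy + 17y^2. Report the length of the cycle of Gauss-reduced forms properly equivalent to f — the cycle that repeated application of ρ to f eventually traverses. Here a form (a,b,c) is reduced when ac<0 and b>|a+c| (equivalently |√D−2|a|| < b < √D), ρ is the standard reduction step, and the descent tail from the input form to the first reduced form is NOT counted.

D = 4173, ⌊√D⌋ = 64
river: ρ → (17,63,-3)
river: ρ → (-3,63,17)
river: ρ → (17,39,-39)
river: ρ → (-39,39,17)
ρ-cycle length = 4 (tail of 0 descent steps not counted)

4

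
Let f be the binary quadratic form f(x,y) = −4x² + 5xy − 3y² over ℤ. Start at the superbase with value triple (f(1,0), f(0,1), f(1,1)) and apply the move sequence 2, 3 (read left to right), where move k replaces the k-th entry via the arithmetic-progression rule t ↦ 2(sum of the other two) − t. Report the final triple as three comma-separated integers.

start (-4,-3,-2) = (f(1,0),f(0,1),f(1,1))
replace slot 2: 2·((-4)+(-2)) − (-3) = -9 → (-4,-9,-2)
replace slot 3: 2·((-4)+(-9)) − (-2) = -24 → (-4,-9,-24)

-4,-9,-24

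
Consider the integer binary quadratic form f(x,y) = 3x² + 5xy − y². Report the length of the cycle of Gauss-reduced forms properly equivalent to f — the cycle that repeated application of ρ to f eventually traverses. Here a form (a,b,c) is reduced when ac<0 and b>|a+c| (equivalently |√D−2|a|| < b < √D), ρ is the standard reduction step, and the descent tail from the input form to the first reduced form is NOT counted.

D = 37, ⌊√D⌋ = 6
river: ρ → (-1,5,3)
river: ρ → (3,1,-3)
river: ρ → (-3,5,1)
river: ρ → (1,5,-3)
river: ρ → (-3,1,3)
river: ρ → (3,5,-1)
ρ-cycle length = 6 (tail of 0 descent steps not counted)

6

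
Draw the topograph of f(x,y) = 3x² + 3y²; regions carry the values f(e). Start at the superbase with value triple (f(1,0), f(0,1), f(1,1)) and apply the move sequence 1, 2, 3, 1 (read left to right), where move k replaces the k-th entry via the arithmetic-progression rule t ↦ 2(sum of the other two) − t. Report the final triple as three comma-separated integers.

start (3,3,6) = (f(1,0),f(0,1),f(1,1))
replace slot 1: 2·(3+6) − 3 = 15 → (15,3,6)
replace slot 2: 2·(15+6) − 3 = 39 → (15,39,6)
replace slot 3: 2·(15+39) − 6 = 102 → (15,39,102)
replace slot 1: 2·(39+102) − 15 = 267 → (267,39,102)

267,39,102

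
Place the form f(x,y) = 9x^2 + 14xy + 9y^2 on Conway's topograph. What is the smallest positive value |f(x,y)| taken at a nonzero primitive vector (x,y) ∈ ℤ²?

translate: b→-4 (≡14 mod 18), so (9,14,9)→(9,-4,4)
flip: (9,-4,4)→(4,4,9)
reduced (well bottom): (4,4,9) with a≤c, −a<b≤a
well minimum = a = 4

4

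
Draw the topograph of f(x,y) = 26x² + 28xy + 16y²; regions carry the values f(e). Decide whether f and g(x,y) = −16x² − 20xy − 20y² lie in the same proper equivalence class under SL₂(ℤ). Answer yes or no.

D₁ = -880, D₂ = -880
f: translate: b→-24 (≡28 mod 52), so (26,28,16)→(26,-24,14)
f: flip: (26,-24,14)→(14,24,26)
f: translate: b→-4 (≡24 mod 28), so (14,24,26)→(14,-4,16)
f: reduced (well bottom): (14,-4,16) with a≤c, −a<b≤a
g is negative-definite; reduce −g:
−g: translate: b→-12 (≡20 mod 32), so (16,20,20)→(16,-12,16)
−g: flip: (16,-12,16)→(16,12,16)
−g: reduced (well bottom): (16,12,16) with a≤c, −a<b≤a
flip sign back: reduced form of g is (-16,-12,-16)
reduced forms (14, -4, 16) vs (-16, -12, -16) ⇒ inequivalent

no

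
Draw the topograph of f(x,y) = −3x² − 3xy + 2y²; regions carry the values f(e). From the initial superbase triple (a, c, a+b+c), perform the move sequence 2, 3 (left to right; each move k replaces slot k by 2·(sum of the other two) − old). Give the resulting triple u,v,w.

start (-3,2,-4) = (f(1,0),f(0,1),f(1,1))
replace slot 2: 2·((-3)+(-4)) − 2 = -16 → (-3,-16,-4)
replace slot 3: 2·((-3)+(-16)) − (-4) = -34 → (-3,-16,-34)

-3,-16,-34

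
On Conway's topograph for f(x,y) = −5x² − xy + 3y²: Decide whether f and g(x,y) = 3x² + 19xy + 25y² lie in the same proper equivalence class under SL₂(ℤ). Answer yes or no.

D₁ = 61, D₂ = 61
river cycle of f (length 6): (3, 7, -1), (-1, 7, 3), (3, 5, -3), (-3, 7, 1), (1, 7, -3), (-3, 5, 3)
river cycle of g (length 6): (3, 7, -1), (-1, 7, 3), (3, 5, -3), (-3, 7, 1), (1, 7, -3), (-3, 5, 3)
cycles coincide ⇒ equivalent

yes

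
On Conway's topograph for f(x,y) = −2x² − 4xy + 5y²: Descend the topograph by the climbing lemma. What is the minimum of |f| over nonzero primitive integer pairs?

descent: ρ → (5,4,-2)  [lands on river]
river: ρ → (-2,4,5)
river: ρ → (5,6,-1)
river: ρ → (-1,6,5)
closes: descent 1, river 4
min |a| on river = 1

1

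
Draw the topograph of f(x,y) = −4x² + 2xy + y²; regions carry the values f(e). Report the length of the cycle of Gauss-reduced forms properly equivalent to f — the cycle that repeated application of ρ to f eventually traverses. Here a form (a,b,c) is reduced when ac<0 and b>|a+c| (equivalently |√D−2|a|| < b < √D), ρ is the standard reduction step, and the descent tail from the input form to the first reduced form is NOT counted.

D = 20, ⌊√D⌋ = 4
descent: ρ → (1,4,-1)  [lands on river]
river: ρ → (-1,4,1)
ρ-cycle length = 2 (tail of 1 descent step not counted)

2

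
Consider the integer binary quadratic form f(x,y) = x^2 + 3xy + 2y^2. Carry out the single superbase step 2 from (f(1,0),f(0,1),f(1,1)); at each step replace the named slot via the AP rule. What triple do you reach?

start (1,2,6) = (f(1,0),f(0,1),f(1,1))
replace slot 2: 2·(1+6) − 2 = 12 → (1,12,6)

1,12,6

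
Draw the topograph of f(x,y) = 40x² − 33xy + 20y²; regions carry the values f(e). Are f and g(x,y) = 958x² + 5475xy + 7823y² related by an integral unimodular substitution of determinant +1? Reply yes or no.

D₁ = -2111, D₂ = -2111
f: flip: (40,-33,20)→(20,33,40)
f: translate: b→-7 (≡33 mod 40), so (20,33,40)→(20,-7,27)
f: reduced (well bottom): (20,-7,27) with a≤c, −a<b≤a
g: translate: b→-273 (≡5475 mod 1916), so (958,5475,7823)→(958,-273,20)
g: flip: (958,-273,20)→(20,273,958)
g: translate: b→-7 (≡273 mod 40), so (20,273,958)→(20,-7,27)
g: reduced (well bottom): (20,-7,27) with a≤c, −a<b≤a
reduced forms (20, -7, 27) vs (20, -7, 27) ⇒ equivalent

yes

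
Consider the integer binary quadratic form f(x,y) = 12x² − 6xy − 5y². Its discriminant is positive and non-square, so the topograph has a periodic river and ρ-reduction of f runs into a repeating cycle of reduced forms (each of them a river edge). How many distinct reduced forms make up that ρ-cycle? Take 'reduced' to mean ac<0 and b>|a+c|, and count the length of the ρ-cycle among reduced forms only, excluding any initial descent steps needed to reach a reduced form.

D = 276, ⌊√D⌋ = 16
descent: ρ → (-5,16,1)  [lands on river]
river: ρ → (1,16,-5)
river: ρ → (-5,14,4)
river: ρ → (4,10,-11)
river: ρ → (-11,12,3)
river: ρ → (3,12,-11)
river: ρ → (-11,10,4)
river: ρ → (4,14,-5)
ρ-cycle length = 8 (tail of 1 descent step not counted)

8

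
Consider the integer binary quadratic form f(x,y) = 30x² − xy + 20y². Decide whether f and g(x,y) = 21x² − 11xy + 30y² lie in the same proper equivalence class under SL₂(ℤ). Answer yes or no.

D₁ = -2399, D₂ = -2399
f: flip: (30,-1,20)→(20,1,30)
f: reduced (well bottom): (20,1,30) with a≤c, −a<b≤a
g: reduced (well bottom): (21,-11,30) with a≤c, −a<b≤a
reduced forms (20, 1, 30) vs (21, -11, 30) ⇒ inequivalent

no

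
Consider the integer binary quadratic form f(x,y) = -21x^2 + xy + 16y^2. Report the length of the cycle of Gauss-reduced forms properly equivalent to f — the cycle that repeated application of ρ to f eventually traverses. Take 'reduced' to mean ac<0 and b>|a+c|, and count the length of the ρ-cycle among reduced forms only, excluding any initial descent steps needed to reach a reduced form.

D = 1345, ⌊√D⌋ = 36
descent: ρ → (16,31,-6)  [lands on river]
river: ρ → (-6,29,21)
river: ρ → (21,13,-14)
river: ρ → (-14,15,20)
river: ρ → (20,25,-9)
river: ρ → (-9,29,14)
river: ρ → (14,27,-11)
river: ρ → (-11,17,24)
river: ρ → (24,31,-4)
river: ρ → (-4,33,16)
ρ-cycle length = 10 (tail of 1 descent step not counted)

10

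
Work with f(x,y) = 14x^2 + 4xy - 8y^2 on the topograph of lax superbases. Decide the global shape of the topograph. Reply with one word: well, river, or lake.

D = b²−4ac = 4² − 4·14·(-8) = 464
D > 0 non-square ⇒ indefinite ⇒ periodic river

river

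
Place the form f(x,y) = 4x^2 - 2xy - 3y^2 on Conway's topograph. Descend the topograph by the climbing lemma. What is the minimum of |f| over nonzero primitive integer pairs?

descent: ρ → (-3,2,4)  [lands on river]
river: ρ → (4,6,-1)
river: ρ → (-1,6,4)
river: ρ → (4,2,-3)
river: ρ → (-3,4,3)
river: ρ → (3,2,-4)
river: ρ → (-4,6,1)
river: ρ → (1,6,-4)
river: ρ → (-4,2,3)
river: ρ → (3,4,-3)
closes: descent 1, river 10
min |a| on river = 1

1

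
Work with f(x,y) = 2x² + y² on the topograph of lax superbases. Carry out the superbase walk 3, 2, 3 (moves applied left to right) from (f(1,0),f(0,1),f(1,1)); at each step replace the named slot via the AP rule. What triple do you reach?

start (2,1,3) = (f(1,0),f(0,1),f(1,1))
replace slot 3: 2·(2+1) − 3 = 3 → (2,1,3)
replace slot 2: 2·(2+3) − 1 = 9 → (2,9,3)
replace slot 3: 2·(2+9) − 3 = 19 → (2,9,19)

2,9,19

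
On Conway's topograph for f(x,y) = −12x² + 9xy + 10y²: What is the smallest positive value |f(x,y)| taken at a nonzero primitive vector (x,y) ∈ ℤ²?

river: ρ → (10,11,-11)
river: ρ → (-11,11,10)
river: ρ → (10,9,-12)
river: ρ → (-12,15,7)
river: ρ → (7,13,-14)
river: ρ → (-14,15,6)
river: ρ → (6,21,-5)
river: ρ → (-5,19,10)
river: ρ → (10,21,-3)
river: ρ → (-3,21,10)
river: ρ → (10,19,-5)
river: ρ → (-5,21,6)
river: ρ → (6,15,-14)
river: ρ → (-14,13,7)
river: ρ → (7,15,-12)
river: ρ → (-12,9,10)
closes: descent 0, river 16
min |a| on river = 3

3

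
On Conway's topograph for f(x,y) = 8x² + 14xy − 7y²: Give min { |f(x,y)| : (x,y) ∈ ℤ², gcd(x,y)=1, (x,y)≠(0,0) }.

river: ρ → (-7,14,8)
river: ρ → (8,18,-3)
river: ρ → (-3,18,8)
river: ρ → (8,14,-7)
closes: descent 0, river 4
min |a| on river = 3

3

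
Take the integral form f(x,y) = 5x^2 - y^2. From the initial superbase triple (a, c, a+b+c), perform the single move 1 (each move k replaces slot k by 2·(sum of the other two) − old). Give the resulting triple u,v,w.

start (5,-1,4) = (f(1,0),f(0,1),f(1,1))
replace slot 1: 2·((-1)+4) − 5 = 1 → (1,-1,4)

1,-1,4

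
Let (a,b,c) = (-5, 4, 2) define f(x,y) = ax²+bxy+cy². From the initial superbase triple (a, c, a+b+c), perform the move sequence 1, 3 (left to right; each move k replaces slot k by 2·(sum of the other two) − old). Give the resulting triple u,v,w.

start (-5,2,1) = (f(1,0),f(0,1),f(1,1))
replace slot 1: 2·(2+1) − (-5) = 11 → (11,2,1)
replace slot 3: 2·(11+2) − 1 = 25 → (11,2,25)

11,2,25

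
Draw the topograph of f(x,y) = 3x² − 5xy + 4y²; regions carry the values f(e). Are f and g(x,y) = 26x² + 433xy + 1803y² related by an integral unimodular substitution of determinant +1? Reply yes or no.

D₁ = -23, D₂ = -23
f: translate: b→1 (≡-5 mod 6), so (3,-5,4)→(3,1,2)
f: flip: (3,1,2)→(2,-1,3)
f: reduced (well bottom): (2,-1,3) with a≤c, −a<b≤a
g: translate: b→17 (≡433 mod 52), so (26,433,1803)→(26,17,3)
g: flip: (26,17,3)→(3,-17,26)
g: translate: b→1 (≡-17 mod 6), so (3,-17,26)→(3,1,2)
g: flip: (3,1,2)→(2,-1,3)
g: reduced (well bottom): (2,-1,3) with a≤c, −a<b≤a
reduced forms (2, -1, 3) vs (2, -1, 3) ⇒ equivalent

yes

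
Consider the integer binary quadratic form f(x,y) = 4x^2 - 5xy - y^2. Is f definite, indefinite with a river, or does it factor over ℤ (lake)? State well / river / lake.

D = b²−4ac = (-5)² − 4·4·(-1) = 41
D > 0 non-square ⇒ indefinite ⇒ periodic river

river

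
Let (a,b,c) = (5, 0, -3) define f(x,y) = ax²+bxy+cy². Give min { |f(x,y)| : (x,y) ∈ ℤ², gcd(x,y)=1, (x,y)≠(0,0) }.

descent: ρ → (-3,6,2)  [lands on river]
river: ρ → (2,6,-3)
closes: descent 1, river 2
min |a| on river = 2

2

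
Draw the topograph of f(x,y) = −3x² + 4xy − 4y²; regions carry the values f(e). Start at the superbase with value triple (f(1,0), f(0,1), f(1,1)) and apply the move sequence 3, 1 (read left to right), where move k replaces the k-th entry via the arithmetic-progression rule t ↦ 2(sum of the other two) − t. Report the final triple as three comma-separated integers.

start (-3,-4,-3) = (f(1,0),f(0,1),f(1,1))
replace slot 3: 2·((-3)+(-4)) − (-3) = -11 → (-3,-4,-11)
replace slot 1: 2·((-4)+(-11)) − (-3) = -27 → (-27,-4,-11)

-27,-4,-11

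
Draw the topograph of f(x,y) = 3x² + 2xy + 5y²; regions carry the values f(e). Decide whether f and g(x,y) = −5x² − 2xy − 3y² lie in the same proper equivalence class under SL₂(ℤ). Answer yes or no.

D₁ = -56, D₂ = -56
f: reduced (well bottom): (3,2,5) with a≤c, −a<b≤a
g is negative-definite; reduce −g:
−g: flip: (5,2,3)→(3,-2,5)
−g: reduced (well bottom): (3,-2,5) with a≤c, −a<b≤a
flip sign back: reduced form of g is (-3,2,-5)
reduced forms (3, 2, 5) vs (-3, 2, -5) ⇒ inequivalent

no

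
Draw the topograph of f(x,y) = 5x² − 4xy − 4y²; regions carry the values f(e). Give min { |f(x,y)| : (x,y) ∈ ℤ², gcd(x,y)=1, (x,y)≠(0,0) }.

descent: ρ → (-4,4,5)  [lands on river]
river: ρ → (5,6,-3)
river: ρ → (-3,6,5)
river: ρ → (5,4,-4)
closes: descent 1, river 4
min |a| on river = 3

3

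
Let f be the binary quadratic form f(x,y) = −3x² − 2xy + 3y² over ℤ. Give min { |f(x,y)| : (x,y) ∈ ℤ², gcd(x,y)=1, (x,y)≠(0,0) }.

descent: ρ → (3,2,-3)  [lands on river]
river: ρ → (-3,4,2)
river: ρ → (2,4,-3)
river: ρ → (-3,2,3)
river: ρ → (3,4,-2)
river: ρ → (-2,4,3)
closes: descent 1, river 6
min |a| on river = 2

2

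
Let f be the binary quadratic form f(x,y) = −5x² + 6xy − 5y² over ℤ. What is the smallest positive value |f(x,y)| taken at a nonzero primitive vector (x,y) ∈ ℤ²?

translate: b→4 (≡-6 mod 10), so (5,-6,5)→(5,4,4)
flip: (5,4,4)→(4,-4,5)
translate: b→4 (≡-4 mod 8), so (4,-4,5)→(4,4,5)
reduced (well bottom): (4,4,5) with a≤c, −a<b≤a
well minimum |f| = |-4| = 4 (negative-definite)

4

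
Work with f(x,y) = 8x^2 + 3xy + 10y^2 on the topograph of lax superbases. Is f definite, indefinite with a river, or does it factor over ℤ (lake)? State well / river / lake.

D = b²−4ac = 3² − 4·8·10 = -311
D < 0 ⇒ definite ⇒ every region one sign ⇒ single well

well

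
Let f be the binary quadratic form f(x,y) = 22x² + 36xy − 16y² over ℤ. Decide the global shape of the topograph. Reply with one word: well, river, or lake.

D = b²−4ac = 36² − 4·22·(-16) = 2704
D = 52² is a perfect square ⇒ form factors over ℤ ⇒ lakes

lake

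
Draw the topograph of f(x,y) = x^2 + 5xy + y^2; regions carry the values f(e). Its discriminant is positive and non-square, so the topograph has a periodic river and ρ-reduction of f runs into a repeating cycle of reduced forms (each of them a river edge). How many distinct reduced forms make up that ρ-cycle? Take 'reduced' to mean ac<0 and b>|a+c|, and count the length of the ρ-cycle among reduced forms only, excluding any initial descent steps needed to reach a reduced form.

D = 21, ⌊√D⌋ = 4
descent: ρ → (1,3,-3)  [lands on river]
river: ρ → (-3,3,1)
ρ-cycle length = 2 (tail of 1 descent step not counted)

2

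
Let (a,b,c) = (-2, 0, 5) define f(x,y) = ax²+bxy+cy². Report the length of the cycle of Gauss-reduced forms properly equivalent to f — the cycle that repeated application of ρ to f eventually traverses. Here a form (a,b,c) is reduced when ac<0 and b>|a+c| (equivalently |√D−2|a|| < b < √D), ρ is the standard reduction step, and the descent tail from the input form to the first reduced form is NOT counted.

D = 40, ⌊√D⌋ = 6
descent: ρ → (5,0,-2)
descent: ρ → (-2,4,3)  [lands on river]
river: ρ → (3,2,-3)
river: ρ → (-3,4,2)
river: ρ → (2,4,-3)
river: ρ → (-3,2,3)
river: ρ → (3,4,-2)
ρ-cycle length = 6 (tail of 2 descent steps not counted)

6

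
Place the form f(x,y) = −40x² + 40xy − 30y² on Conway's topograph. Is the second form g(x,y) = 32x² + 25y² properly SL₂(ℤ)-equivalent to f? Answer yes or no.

D₁ = -3200, D₂ = -3200
f is negative-definite; reduce −f:
−f: translate: b→40 (≡-40 mod 80), so (40,-40,30)→(40,40,30)
−f: flip: (40,40,30)→(30,-40,40)
−f: translate: b→20 (≡-40 mod 60), so (30,-40,40)→(30,20,30)
−f: reduced (well bottom): (30,20,30) with a≤c, −a<b≤a
flip sign back: reduced form of f is (-30,-20,-30)
g: flip: (32,0,25)→(25,0,32)
g: reduced (well bottom): (25,0,32) with a≤c, −a<b≤a
reduced forms (-30, -20, -30) vs (25, 0, 32) ⇒ inequivalent

no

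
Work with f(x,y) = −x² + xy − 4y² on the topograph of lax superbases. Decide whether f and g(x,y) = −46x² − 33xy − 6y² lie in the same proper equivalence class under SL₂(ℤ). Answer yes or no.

D₁ = -15, D₂ = -15
f is negative-definite; reduce −f:
−f: translate: b→1 (≡-1 mod 2), so (1,-1,4)→(1,1,4)
−f: reduced (well bottom): (1,1,4) with a≤c, −a<b≤a
flip sign back: reduced form of f is (-1,-1,-4)
g is negative-definite; reduce −g:
−g: flip: (46,33,6)→(6,-33,46)
−g: translate: b→3 (≡-33 mod 12), so (6,-33,46)→(6,3,1)
−g: flip: (6,3,1)→(1,-3,6)
−g: translate: b→1 (≡-3 mod 2), so (1,-3,6)→(1,1,4)
−g: reduced (well bottom): (1,1,4) with a≤c, −a<b≤a
flip sign back: reduced form of g is (-1,-1,-4)
reduced forms (-1, -1, -4) vs (-1, -1, -4) ⇒ equivalent

yes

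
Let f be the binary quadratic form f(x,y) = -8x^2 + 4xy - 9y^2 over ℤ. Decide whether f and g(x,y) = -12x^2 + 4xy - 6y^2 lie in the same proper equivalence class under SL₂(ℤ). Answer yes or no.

D₁ = -272, D₂ = -272
f is negative-definite; reduce −f:
−f: reduced (well bottom): (8,-4,9) with a≤c, −a<b≤a
flip sign back: reduced form of f is (-8,4,-9)
g is negative-definite; reduce −g:
−g: flip: (12,-4,6)→(6,4,12)
−g: reduced (well bottom): (6,4,12) with a≤c, −a<b≤a
flip sign back: reduced form of g is (-6,-4,-12)
reduced forms (-8, 4, -9) vs (-6, -4, -12) ⇒ inequivalent

no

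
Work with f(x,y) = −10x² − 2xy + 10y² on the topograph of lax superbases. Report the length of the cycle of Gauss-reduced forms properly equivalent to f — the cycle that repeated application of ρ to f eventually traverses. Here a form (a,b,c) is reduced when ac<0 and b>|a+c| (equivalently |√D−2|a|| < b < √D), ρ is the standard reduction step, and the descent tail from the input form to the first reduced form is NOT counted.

D = 404, ⌊√D⌋ = 20
descent: ρ → (10,2,-10)  [lands on river]
river: ρ → (-10,18,2)
river: ρ → (2,18,-10)
river: ρ → (-10,2,10)
river: ρ → (10,18,-2)
river: ρ → (-2,18,10)
ρ-cycle length = 6 (tail of 1 descent step not counted)

6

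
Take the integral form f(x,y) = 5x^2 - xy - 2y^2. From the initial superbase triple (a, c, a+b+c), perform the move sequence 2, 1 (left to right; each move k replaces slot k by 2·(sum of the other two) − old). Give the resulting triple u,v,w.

start (5,-2,2) = (f(1,0),f(0,1),f(1,1))
replace slot 2: 2·(5+2) − (-2) = 16 → (5,16,2)
replace slot 1: 2·(16+2) − 5 = 31 → (31,16,2)

31,16,2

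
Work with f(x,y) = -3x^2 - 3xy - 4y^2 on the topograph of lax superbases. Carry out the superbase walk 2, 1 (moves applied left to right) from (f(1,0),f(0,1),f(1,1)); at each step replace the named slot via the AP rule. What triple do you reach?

start (-3,-4,-10) = (f(1,0),f(0,1),f(1,1))
replace slot 2: 2·((-3)+(-10)) − (-4) = -22 → (-3,-22,-10)
replace slot 1: 2·((-22)+(-10)) − (-3) = -61 → (-61,-22,-10)

-61,-22,-10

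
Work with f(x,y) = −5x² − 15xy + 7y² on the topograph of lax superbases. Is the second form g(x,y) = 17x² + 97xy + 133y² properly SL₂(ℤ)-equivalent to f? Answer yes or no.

D₁ = 365, D₂ = 365
river cycle of f (length 6): (7, 15, -5), (-5, 15, 7), (7, 13, -7), (-7, 15, 5), (5, 15, -7), (-7, 13, 7)
river cycle of g (length 6): (-5, 15, 7), (7, 13, -7), (-7, 15, 5), (5, 15, -7), (-7, 13, 7), (7, 15, -5)
cycles coincide ⇒ equivalent

yes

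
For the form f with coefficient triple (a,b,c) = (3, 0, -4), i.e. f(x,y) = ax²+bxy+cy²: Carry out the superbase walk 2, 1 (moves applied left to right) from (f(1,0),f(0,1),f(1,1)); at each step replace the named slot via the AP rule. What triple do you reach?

start (3,-4,-1) = (f(1,0),f(0,1),f(1,1))
replace slot 2: 2·(3+(-1)) − (-4) = 8 → (3,8,-1)
replace slot 1: 2·(8+(-1)) − 3 = 11 → (11,8,-1)

11,8,-1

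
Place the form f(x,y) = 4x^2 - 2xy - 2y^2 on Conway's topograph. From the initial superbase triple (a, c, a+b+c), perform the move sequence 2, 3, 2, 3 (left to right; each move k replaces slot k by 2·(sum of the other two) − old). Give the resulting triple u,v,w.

start (4,-2,0) = (f(1,0),f(0,1),f(1,1))
replace slot 2: 2·(4+0) − (-2) = 10 → (4,10,0)
replace slot 3: 2·(4+10) − 0 = 28 → (4,10,28)
replace slot 2: 2·(4+28) − 10 = 54 → (4,54,28)
replace slot 3: 2·(4+54) − 28 = 88 → (4,54,88)

4,54,88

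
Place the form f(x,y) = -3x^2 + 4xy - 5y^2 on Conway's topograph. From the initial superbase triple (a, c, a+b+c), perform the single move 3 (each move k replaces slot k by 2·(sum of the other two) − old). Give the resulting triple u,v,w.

start (-3,-5,-4) = (f(1,0),f(0,1),f(1,1))
replace slot 3: 2·((-3)+(-5)) − (-4) = -12 → (-3,-5,-12)

-3,-5,-12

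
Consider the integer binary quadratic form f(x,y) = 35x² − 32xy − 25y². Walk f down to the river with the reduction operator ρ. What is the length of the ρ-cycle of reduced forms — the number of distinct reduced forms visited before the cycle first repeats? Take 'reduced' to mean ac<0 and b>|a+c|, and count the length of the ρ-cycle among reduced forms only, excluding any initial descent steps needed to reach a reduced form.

D = 4524, ⌊√D⌋ = 67
descent: ρ → (-25,32,35)  [lands on river]
river: ρ → (35,38,-22)
river: ρ → (-22,50,23)
river: ρ → (23,42,-30)
river: ρ → (-30,18,35)
river: ρ → (35,52,-13)
river: ρ → (-13,52,35)
river: ρ → (35,18,-30)
river: ρ → (-30,42,23)
river: ρ → (23,50,-22)
river: ρ → (-22,38,35)
river: ρ → (35,32,-25)
river: ρ → (-25,18,42)
river: ρ → (42,66,-1)
river: ρ → (-1,66,42)
river: ρ → (42,18,-25)
ρ-cycle length = 16 (tail of 1 descent step not counted)

16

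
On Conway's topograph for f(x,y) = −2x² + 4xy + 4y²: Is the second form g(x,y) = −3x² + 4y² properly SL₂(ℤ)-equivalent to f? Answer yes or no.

D₁ = 48, D₂ = 48
river cycle of f (length 2): (4, 4, -2), (-2, 4, 4)
river cycle of g (length 2): (-3, 6, 1), (1, 6, -3)
cycles differ ⇒ inequivalent

no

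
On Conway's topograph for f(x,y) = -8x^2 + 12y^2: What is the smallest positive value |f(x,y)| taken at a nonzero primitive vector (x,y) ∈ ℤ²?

descent: ρ → (12,0,-8)
descent: ρ → (-8,16,4)  [lands on river]
river: ρ → (4,16,-8)
closes: descent 2, river 2
min |a| on river = 4

4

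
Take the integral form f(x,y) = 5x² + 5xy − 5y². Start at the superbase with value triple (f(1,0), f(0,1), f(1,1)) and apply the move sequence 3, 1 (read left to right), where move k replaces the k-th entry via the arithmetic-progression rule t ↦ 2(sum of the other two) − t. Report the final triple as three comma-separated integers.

start (5,-5,5) = (f(1,0),f(0,1),f(1,1))
replace slot 3: 2·(5+(-5)) − 5 = -5 → (5,-5,-5)
replace slot 1: 2·((-5)+(-5)) − 5 = -25 → (-25,-5,-5)

-25,-5,-5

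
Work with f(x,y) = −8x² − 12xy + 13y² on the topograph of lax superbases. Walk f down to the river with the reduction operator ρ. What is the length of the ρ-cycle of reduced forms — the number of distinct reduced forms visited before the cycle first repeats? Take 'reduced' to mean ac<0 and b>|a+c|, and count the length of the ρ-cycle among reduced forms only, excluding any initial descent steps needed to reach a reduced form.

D = 560, ⌊√D⌋ = 23
descent: ρ → (13,12,-8)  [lands on river]
river: ρ → (-8,20,5)
river: ρ → (5,20,-8)
river: ρ → (-8,12,13)
river: ρ → (13,14,-7)
river: ρ → (-7,14,13)
ρ-cycle length = 6 (tail of 1 descent step not counted)

6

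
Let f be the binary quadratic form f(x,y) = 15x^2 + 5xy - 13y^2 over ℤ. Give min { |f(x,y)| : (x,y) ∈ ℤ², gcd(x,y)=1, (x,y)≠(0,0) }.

river: ρ → (-13,21,7)
river: ρ → (7,21,-13)
river: ρ → (-13,5,15)
river: ρ → (15,25,-3)
river: ρ → (-3,23,23)
river: ρ → (23,23,-3)
river: ρ → (-3,25,15)
river: ρ → (15,5,-13)
closes: descent 0, river 8
min |a| on river = 3

3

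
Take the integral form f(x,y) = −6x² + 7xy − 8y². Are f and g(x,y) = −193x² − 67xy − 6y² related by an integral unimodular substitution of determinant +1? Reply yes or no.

D₁ = -143, D₂ = -143
f is negative-definite; reduce −f:
−f: translate: b→5 (≡-7 mod 12), so (6,-7,8)→(6,5,7)
−f: reduced (well bottom): (6,5,7) with a≤c, −a<b≤a
flip sign back: reduced form of f is (-6,-5,-7)
g is negative-definite; reduce −g:
−g: flip: (193,67,6)→(6,-67,193)
−g: translate: b→5 (≡-67 mod 12), so (6,-67,193)→(6,5,7)
−g: reduced (well bottom): (6,5,7) with a≤c, −a<b≤a
flip sign back: reduced form of g is (-6,-5,-7)
reduced forms (-6, -5, -7) vs (-6, -5, -7) ⇒ equivalent

yes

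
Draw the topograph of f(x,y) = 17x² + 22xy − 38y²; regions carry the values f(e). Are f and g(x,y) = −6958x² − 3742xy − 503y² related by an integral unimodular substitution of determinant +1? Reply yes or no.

D₁ = 3068, D₂ = 3068
river cycle of f (length 12): (-38, 54, 1), (1, 54, -38), (-38, 22, 17), (17, 46, -14), (-14, 38, 29), (29, 20, -23), (-23, 26, 26), (26, 26, -23), (-23, 20, 29), (29, 38, -14), … (2 more)
river cycle of g (length 12): (-38, 54, 1), (1, 54, -38), (-38, 22, 17), (17, 46, -14), (-14, 38, 29), (29, 20, -23), (-23, 26, 26), (26, 26, -23), (-23, 20, 29), (29, 38, -14), … (2 more)
cycles coincide ⇒ equivalent

yes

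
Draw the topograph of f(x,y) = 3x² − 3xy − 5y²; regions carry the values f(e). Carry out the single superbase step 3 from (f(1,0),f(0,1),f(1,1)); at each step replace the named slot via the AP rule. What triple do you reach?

start (3,-5,-5) = (f(1,0),f(0,1),f(1,1))
replace slot 3: 2·(3+(-5)) − (-5) = 1 → (3,-5,1)

3,-5,1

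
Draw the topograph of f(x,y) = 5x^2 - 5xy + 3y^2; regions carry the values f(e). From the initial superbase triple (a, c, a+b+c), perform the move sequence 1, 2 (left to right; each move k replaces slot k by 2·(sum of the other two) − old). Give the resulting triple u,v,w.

start (5,3,3) = (f(1,0),f(0,1),f(1,1))
replace slot 1: 2·(3+3) − 5 = 7 → (7,3,3)
replace slot 2: 2·(7+3) − 3 = 17 → (7,17,3)

7,17,3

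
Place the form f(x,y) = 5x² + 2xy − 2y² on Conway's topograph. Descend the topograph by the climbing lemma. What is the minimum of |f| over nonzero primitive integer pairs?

descent: ρ → (-2,6,1)  [lands on river]
river: ρ → (1,6,-2)
closes: descent 1, river 2
min |a| on river = 1

1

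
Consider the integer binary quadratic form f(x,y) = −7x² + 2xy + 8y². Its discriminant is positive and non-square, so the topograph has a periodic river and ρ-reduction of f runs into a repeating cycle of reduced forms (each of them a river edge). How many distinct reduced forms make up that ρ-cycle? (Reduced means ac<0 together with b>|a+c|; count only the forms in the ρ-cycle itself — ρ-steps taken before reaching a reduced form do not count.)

D = 228, ⌊√D⌋ = 15
river: ρ → (8,14,-1)
river: ρ → (-1,14,8)
river: ρ → (8,2,-7)
river: ρ → (-7,12,3)
river: ρ → (3,12,-7)
river: ρ → (-7,2,8)
ρ-cycle length = 6 (tail of 0 descent steps not counted)

6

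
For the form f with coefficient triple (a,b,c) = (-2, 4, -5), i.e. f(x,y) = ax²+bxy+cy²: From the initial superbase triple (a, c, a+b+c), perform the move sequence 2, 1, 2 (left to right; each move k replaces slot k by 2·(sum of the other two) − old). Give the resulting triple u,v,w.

start (-2,-5,-3) = (f(1,0),f(0,1),f(1,1))
replace slot 2: 2·((-2)+(-3)) − (-5) = -5 → (-2,-5,-3)
replace slot 1: 2·((-5)+(-3)) − (-2) = -14 → (-14,-5,-3)
replace slot 2: 2·((-14)+(-3)) − (-5) = -29 → (-14,-29,-3)

-14,-29,-3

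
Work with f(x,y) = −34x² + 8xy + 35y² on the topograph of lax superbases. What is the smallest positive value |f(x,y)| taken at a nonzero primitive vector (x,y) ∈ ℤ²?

river: ρ → (35,62,-7)
river: ρ → (-7,64,26)
river: ρ → (26,40,-31)
river: ρ → (-31,22,35)
river: ρ → (35,48,-18)
river: ρ → (-18,60,17)
river: ρ → (17,42,-45)
river: ρ → (-45,48,14)
river: ρ → (14,64,-13)
river: ρ → (-13,66,9)
river: ρ → (9,60,-34)
river: ρ → (-34,8,35)
closes: descent 0, river 12
min |a| on river = 7

7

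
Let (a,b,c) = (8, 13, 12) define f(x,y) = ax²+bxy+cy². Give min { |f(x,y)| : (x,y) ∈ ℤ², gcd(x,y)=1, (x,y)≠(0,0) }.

translate: b→-3 (≡13 mod 16), so (8,13,12)→(8,-3,7)
flip: (8,-3,7)→(7,3,8)
reduced (well bottom): (7,3,8) with a≤c, −a<b≤a
well minimum = a = 7

7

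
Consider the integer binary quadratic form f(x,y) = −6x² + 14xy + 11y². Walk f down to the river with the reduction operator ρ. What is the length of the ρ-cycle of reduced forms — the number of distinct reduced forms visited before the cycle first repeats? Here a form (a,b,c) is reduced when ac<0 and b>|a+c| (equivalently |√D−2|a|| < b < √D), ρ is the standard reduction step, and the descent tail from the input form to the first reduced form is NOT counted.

D = 460, ⌊√D⌋ = 21
river: ρ → (11,8,-9)
river: ρ → (-9,10,10)
river: ρ → (10,10,-9)
river: ρ → (-9,8,11)
river: ρ → (11,14,-6)
river: ρ → (-6,10,15)
river: ρ → (15,20,-1)
river: ρ → (-1,20,15)
river: ρ → (15,10,-6)
river: ρ → (-6,14,11)
ρ-cycle length = 10 (tail of 0 descent steps not counted)

10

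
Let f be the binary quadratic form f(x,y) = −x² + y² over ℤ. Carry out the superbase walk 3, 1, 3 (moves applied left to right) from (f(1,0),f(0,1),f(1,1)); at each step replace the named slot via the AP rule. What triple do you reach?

start (-1,1,0) = (f(1,0),f(0,1),f(1,1))
replace slot 3: 2·((-1)+1) − 0 = 0 → (-1,1,0)
replace slot 1: 2·(1+0) − (-1) = 3 → (3,1,0)
replace slot 3: 2·(3+1) − 0 = 8 → (3,1,8)

3,1,8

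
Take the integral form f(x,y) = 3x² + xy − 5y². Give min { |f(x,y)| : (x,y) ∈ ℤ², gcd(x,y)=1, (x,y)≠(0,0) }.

descent: ρ → (-5,-1,3)
descent: ρ → (3,7,-1)  [lands on river]
river: ρ → (-1,7,3)
river: ρ → (3,5,-3)
river: ρ → (-3,7,1)
river: ρ → (1,7,-3)
river: ρ → (-3,5,3)
closes: descent 2, river 6
min |a| on river = 1

1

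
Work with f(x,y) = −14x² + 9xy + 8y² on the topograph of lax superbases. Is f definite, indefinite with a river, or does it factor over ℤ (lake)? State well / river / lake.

D = b²−4ac = 9² − 4·(-14)·8 = 529
D = 23² is a perfect square ⇒ form factors over ℤ ⇒ lakes

lake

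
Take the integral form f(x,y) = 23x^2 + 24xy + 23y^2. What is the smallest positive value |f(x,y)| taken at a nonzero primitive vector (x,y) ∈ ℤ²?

translate: b→-22 (≡24 mod 46), so (23,24,23)→(23,-22,22)
flip: (23,-22,22)→(22,22,23)
reduced (well bottom): (22,22,23) with a≤c, −a<b≤a
well minimum = a = 22

22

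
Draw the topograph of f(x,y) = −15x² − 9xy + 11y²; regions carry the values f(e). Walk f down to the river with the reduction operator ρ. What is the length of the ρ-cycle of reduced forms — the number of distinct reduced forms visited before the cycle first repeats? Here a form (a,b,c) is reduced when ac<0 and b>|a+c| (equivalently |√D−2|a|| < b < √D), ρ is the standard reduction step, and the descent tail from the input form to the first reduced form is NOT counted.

D = 741, ⌊√D⌋ = 27
descent: ρ → (11,9,-15)  [lands on river]
river: ρ → (-15,21,5)
river: ρ → (5,19,-19)
river: ρ → (-19,19,5)
river: ρ → (5,21,-15)
river: ρ → (-15,9,11)
river: ρ → (11,13,-13)
river: ρ → (-13,13,11)
ρ-cycle length = 8 (tail of 1 descent step not counted)

8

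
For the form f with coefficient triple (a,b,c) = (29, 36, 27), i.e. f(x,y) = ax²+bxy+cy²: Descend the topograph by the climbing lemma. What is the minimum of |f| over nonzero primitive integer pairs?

translate: b→-22 (≡36 mod 58), so (29,36,27)→(29,-22,20)
flip: (29,-22,20)→(20,22,29)
translate: b→-18 (≡22 mod 40), so (20,22,29)→(20,-18,27)
reduced (well bottom): (20,-18,27) with a≤c, −a<b≤a
well minimum = a = 20

20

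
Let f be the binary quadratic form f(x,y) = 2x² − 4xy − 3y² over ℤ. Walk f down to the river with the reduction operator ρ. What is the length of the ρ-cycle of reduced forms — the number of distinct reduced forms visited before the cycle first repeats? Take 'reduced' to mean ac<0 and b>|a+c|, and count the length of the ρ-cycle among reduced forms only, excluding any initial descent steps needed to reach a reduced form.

D = 40, ⌊√D⌋ = 6
descent: ρ → (-3,4,2)  [lands on river]
river: ρ → (2,4,-3)
river: ρ → (-3,2,3)
river: ρ → (3,4,-2)
river: ρ → (-2,4,3)
river: ρ → (3,2,-3)
ρ-cycle length = 6 (tail of 1 descent step not counted)

6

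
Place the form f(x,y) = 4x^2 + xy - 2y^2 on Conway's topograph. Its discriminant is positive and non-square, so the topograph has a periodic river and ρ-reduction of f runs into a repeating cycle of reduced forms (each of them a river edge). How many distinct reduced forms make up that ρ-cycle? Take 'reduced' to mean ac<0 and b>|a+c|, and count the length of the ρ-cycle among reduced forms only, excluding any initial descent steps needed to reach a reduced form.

D = 33, ⌊√D⌋ = 5
descent: ρ → (-2,3,3)  [lands on river]
river: ρ → (3,3,-2)
river: ρ → (-2,5,1)
river: ρ → (1,5,-2)
ρ-cycle length = 4 (tail of 1 descent step not counted)

4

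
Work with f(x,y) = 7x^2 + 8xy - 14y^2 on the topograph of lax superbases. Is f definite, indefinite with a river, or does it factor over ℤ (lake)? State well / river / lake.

D = b²−4ac = 8² − 4·7·(-14) = 456
D > 0 non-square ⇒ indefinite ⇒ periodic river

river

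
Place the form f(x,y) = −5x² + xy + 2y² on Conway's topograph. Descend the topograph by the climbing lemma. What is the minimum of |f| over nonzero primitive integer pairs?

descent: ρ → (2,3,-4)  [lands on river]
river: ρ → (-4,5,1)
river: ρ → (1,5,-4)
river: ρ → (-4,3,2)
river: ρ → (2,5,-2)
river: ρ → (-2,3,4)
river: ρ → (4,5,-1)
river: ρ → (-1,5,4)
river: ρ → (4,3,-2)
river: ρ → (-2,5,2)
closes: descent 1, river 10
min |a| on river = 1

1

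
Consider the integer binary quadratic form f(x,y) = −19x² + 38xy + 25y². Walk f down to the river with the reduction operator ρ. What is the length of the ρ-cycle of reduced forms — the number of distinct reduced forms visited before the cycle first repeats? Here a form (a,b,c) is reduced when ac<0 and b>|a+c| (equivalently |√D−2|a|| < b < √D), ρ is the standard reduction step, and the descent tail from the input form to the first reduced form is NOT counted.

D = 3344, ⌊√D⌋ = 57
river: ρ → (25,12,-32)
river: ρ → (-32,52,5)
river: ρ → (5,48,-52)
river: ρ → (-52,56,1)
river: ρ → (1,56,-52)
river: ρ → (-52,48,5)
river: ρ → (5,52,-32)
river: ρ → (-32,12,25)
river: ρ → (25,38,-19)
river: ρ → (-19,38,25)
ρ-cycle length = 10 (tail of 0 descent steps not counted)

10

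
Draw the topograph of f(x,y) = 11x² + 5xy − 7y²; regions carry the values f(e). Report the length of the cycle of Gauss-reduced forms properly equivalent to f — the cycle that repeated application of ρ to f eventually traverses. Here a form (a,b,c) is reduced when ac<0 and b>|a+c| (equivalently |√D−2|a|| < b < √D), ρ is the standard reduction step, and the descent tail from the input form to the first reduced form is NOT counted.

D = 333, ⌊√D⌋ = 18
river: ρ → (-7,9,9)
river: ρ → (9,9,-7)
river: ρ → (-7,5,11)
river: ρ → (11,17,-1)
river: ρ → (-1,17,11)
river: ρ → (11,5,-7)
ρ-cycle length = 6 (tail of 0 descent steps not counted)

6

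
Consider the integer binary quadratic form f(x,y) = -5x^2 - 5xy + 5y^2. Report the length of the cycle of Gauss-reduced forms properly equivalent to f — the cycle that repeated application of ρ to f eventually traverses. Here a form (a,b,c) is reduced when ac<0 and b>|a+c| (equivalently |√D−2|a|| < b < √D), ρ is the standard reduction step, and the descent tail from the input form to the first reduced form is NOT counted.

D = 125, ⌊√D⌋ = 11
descent: ρ → (5,5,-5)  [lands on river]
river: ρ → (-5,5,5)
ρ-cycle length = 2 (tail of 1 descent step not counted)

2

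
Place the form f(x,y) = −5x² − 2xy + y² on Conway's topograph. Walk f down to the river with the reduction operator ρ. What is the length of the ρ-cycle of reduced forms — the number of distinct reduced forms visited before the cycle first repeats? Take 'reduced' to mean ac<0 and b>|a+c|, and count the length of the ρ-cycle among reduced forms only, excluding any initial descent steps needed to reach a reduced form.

D = 24, ⌊√D⌋ = 4
descent: ρ → (1,4,-2)  [lands on river]
river: ρ → (-2,4,1)
ρ-cycle length = 2 (tail of 1 descent step not counted)

2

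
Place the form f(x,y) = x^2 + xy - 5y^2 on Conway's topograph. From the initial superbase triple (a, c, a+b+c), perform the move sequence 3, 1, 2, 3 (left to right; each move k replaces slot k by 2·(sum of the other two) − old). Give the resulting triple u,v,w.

start (1,-5,-3) = (f(1,0),f(0,1),f(1,1))
replace slot 3: 2·(1+(-5)) − (-3) = -5 → (1,-5,-5)
replace slot 1: 2·((-5)+(-5)) − 1 = -21 → (-21,-5,-5)
replace slot 2: 2·((-21)+(-5)) − (-5) = -47 → (-21,-47,-5)
replace slot 3: 2·((-21)+(-47)) − (-5) = -131 → (-21,-47,-131)

-21,-47,-131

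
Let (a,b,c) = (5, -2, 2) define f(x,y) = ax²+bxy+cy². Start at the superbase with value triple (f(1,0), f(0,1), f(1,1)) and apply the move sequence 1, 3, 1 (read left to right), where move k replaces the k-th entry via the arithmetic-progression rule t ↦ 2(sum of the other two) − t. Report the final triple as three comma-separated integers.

start (5,2,5) = (f(1,0),f(0,1),f(1,1))
replace slot 1: 2·(2+5) − 5 = 9 → (9,2,5)
replace slot 3: 2·(9+2) − 5 = 17 → (9,2,17)
replace slot 1: 2·(2+17) − 9 = 29 → (29,2,17)

29,2,17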